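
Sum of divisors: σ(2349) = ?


Divisors of 2349: 1, 3, 9, 27, 29, 81, 87, 261, 783, 2349
Sum = 1 + 3 + 9 + 27 + 29 + 81 + 87 + 261 + 783 + 2349 = 3630

σ(2349) = 3630


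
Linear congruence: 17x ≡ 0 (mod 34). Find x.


GCD(17, 34) = 17 divides 0
Divide: 1x ≡ 0 (mod 2)
x ≡ 0 (mod 2)


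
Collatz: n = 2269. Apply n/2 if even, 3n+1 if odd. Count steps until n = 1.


2269 → 6808 → 3404 → 1702 → 851 → 2554 → 1277 → 3832 → 1916 → 958 → 479 → 1438 → 719 → 2158 → 1079 → 3238 → 1619 → 4858 → 2429 → 7288 → 3644 → 1822 → 911 → 2734 → 1367 → 4102 → 2051 → 6154 → 3077 → 9232 → 4616 → 2308 → 1154 → 577 → 1732 → 866 → 433 → 1300 → 650 → 325 → 976 → 488 → 244 → 122 → 61 → 184 → 92 → 46 → 23 → 70 → 35 → 106 → 53 → 160 → 80 → 40 → 20 → 10 → 5 → 16 → 8 → 4 → 2 → 1
Total steps = 63

63 steps


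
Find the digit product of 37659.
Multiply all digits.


3 × 7 × 6 × 5 × 9 = 5670


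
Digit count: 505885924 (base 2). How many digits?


505885924 in base 2 = 11110001001110011010011100100
Number of digits = 29

29 digits (base 2)


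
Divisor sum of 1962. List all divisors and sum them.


Divisors of 1962: 1, 2, 3, 6, 9, 18, 109, 218, 327, 654, 981, 1962
Sum = 1 + 2 + 3 + 6 + 9 + 18 + 109 + 218 + 327 + 654 + 981 + 1962 = 4290

σ(1962) = 4290


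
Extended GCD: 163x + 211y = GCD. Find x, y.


Tabular extended Euclidean (each row: r = 163*s + 211*t):
r=163, s=1, t=0
r=211, s=0, t=1
q=0: r=163, s=1, t=0   [163*(1) + 211*(0) = 163]
q=1: r=48, s=-1, t=1   [163*(-1) + 211*(1) = 48]
q=3: r=19, s=4, t=-3   [163*(4) + 211*(-3) = 19]
q=2: r=10, s=-9, t=7   [163*(-9) + 211*(7) = 10]
q=1: r=9, s=13, t=-10   [163*(13) + 211*(-10) = 9]
q=1: r=1, s=-22, t=17   [163*(-22) + 211*(17) = 1]
q=9: r=0, s=211, t=-163   [163*(211) + 211*(-163) = 0]
GCD = 1; from the row with r=1: x=-22, y=17
Check: 163*(-22) + 211*(17) = -3586 + 3587 = 1

GCD = 1, x = -22, y = 17


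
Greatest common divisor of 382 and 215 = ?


382 = 1 * 215 + 167
215 = 1 * 167 + 48
167 = 3 * 48 + 23
48 = 2 * 23 + 2
23 = 11 * 2 + 1
2 = 2 * 1 + 0
GCD = 1


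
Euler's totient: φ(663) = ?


663 = 3 × 13 × 17
Prime factors: 3, 13, 17
φ(663) = 663 × (1-1/3) × (1-1/13) × (1-1/17)
= 663 × 2/3 × 12/13 × 16/17 = 384

φ(663) = 384


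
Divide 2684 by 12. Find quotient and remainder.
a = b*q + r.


2684 = 12 * 223 + 8
Check: 2676 + 8 = 2684

q = 223, r = 8


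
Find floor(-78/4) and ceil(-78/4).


-78/4 = -19.5000
floor = -20
ceil = -19

floor = -20, ceil = -19


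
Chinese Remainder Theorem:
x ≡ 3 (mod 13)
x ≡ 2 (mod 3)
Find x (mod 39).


M = 13*3 = 39
M1 = M/13 = 3, M2 = M/3 = 13
M1^(-1) mod 13 = 9, M2^(-1) mod 3 = 1
x = 3*3*9 + 2*13*1 = 107
107 mod 39 = 29
Check: 29 mod 13 = 3 ✓, 29 mod 3 = 2 ✓

x ≡ 29 (mod 39)


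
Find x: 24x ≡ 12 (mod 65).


GCD(24, 65) = 1, unique solution
a^(-1) mod 65 = 19
x = 19 * 12 mod 65 = 33

x ≡ 33 (mod 65)


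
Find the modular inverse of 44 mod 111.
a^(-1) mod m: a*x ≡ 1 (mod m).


Use the extended Euclidean algorithm on (111, 44); each row r = 111*s + 44*t:
r=111, s=1, t=0
r=44, s=0, t=1
q=2: r=23, s=1, t=-2   [111*(1) + 44*(-2) = 23]
q=1: r=21, s=-1, t=3   [111*(-1) + 44*(3) = 21]
q=1: r=2, s=2, t=-5   [111*(2) + 44*(-5) = 2]
q=10: r=1, s=-21, t=53   [111*(-21) + 44*(53) = 1]
q=2: r=0, s=44, t=-111   [111*(44) + 44*(-111) = 0]
GCD = 1 with t = 53, so 44*(53) ≡ 1 (mod 111)
Inverse = 53 mod 111 = 53
Check: 44 * 53 = 2332 ≡ 1 (mod 111)

44^(-1) ≡ 53 (mod 111)


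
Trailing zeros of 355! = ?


floor(355/5) = 71
floor(355/25) = 14
floor(355/125) = 2
Total = 87

87 trailing zeros


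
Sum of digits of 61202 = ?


6 + 1 + 2 + 0 + 2 = 11


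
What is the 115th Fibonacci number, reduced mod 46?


F(k) mod 46 for k=1..115:
1, 1, 2, 3, 5, 8, 13, 21, 34, 9, 43, 6, 3, 9, 12, 21, 33, 8, 41, 3, 44, 1, 45, 0, 45, 45, 44, 43, 41, 38, 33, 25, 12, 37, 3, 40, 43, 37, 34, 25, 13, 38, 5, 43, 2, 45, 1, 0, 1, 1, 2, 3, 5, 8, 13, 21, 34, 9, 43, 6, 3, 9, 12, 21, 33, 8, 41, 3, 44, 1, 45, 0, 45, 45, 44, 43, 41, 38, 33, 25, 12, 37, 3, 40, 43, 37, 34, 25, 13, 38, 5, 43, 2, 45, 1, 0, 1, 1, 2, 3, 5, 8, 13, 21, 34, 9, 43, 6, 3, 9, 12, 21, 33, 8, 41
F(115) mod 46 = 41


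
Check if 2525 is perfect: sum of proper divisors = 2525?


Proper divisors of 2525: 1, 5, 25, 101, 505
Sum = 1 + 5 + 25 + 101 + 505 = 637

No, 2525 is not perfect (637 ≠ 2525)


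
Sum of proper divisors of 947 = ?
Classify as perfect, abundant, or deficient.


Proper divisors: 1
Sum = 1 = 1
1 < 947 → deficient

s(947) = 1 (deficient)


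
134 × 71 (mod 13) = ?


134 × 71 = 9514
9514 mod 13 = 11


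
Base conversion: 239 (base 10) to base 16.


239 (base 10) = 239 (decimal)
239 (decimal) = EF (base 16)


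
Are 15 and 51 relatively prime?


Euclidean algorithm:
51 = 3 * 15 + 6
15 = 2 * 6 + 3
6 = 2 * 3 + 0
GCD(15, 51) = 3

No, not coprime (GCD = 3)


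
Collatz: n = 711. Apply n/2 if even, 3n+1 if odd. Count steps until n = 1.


711 → 2134 → 1067 → 3202 → 1601 → 4804 → 2402 → 1201 → 3604 → 1802 → 901 → 2704 → 1352 → 676 → 338 → 169 → 508 → 254 → 127 → 382 → 191 → 574 → 287 → 862 → 431 → 1294 → 647 → 1942 → 971 → 2914 → 1457 → 4372 → 2186 → 1093 → 3280 → 1640 → 820 → 410 → 205 → 616 → 308 → 154 → 77 → 232 → 116 → 58 → 29 → 88 → 44 → 22 → 11 → 34 → 17 → 52 → 26 → 13 → 40 → 20 → 10 → 5 → 16 → 8 → 4 → 2 → 1
Total steps = 64

64 steps


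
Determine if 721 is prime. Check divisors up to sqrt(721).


721 / 7 = 103 (exact division)
721 is NOT prime.

No, 721 is not prime


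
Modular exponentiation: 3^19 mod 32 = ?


3^1 mod 32 = 3
3^2 mod 32 = 9
3^3 mod 32 = 27
3^4 mod 32 = 17
3^5 mod 32 = 19
3^6 mod 32 = 25
3^7 mod 32 = 11
3^8 mod 32 = 1
3^9 mod 32 = 3
3^10 mod 32 = 9
3^11 mod 32 = 27
3^12 mod 32 = 17
3^13 mod 32 = 19
3^14 mod 32 = 25
3^15 mod 32 = 11
3^16 mod 32 = 1
3^17 mod 32 = 3
3^18 mod 32 = 9
3^19 mod 32 = 27


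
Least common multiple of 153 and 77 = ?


GCD(153, 77) = 1
LCM = 153*77/1 = 11781/1 = 11781

LCM = 11781


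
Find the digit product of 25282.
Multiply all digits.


2 × 5 × 2 × 8 × 2 = 320


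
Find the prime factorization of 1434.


1434 / 2 = 717
717 / 3 = 239
239 / 239 = 1
1434 = 2 × 3 × 239


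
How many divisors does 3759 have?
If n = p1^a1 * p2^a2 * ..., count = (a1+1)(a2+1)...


3759 = 3^1 × 7^1 × 179^1
d(3759) = (1+1) × (1+1) × (1+1) = 8

8 divisors


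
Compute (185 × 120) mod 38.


185 × 120 = 22200
22200 mod 38 = 8


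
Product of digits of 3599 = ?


3 × 5 × 9 × 9 = 1215


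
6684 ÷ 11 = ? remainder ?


6684 = 11 * 607 + 7
Check: 6677 + 7 = 6684

q = 607, r = 7


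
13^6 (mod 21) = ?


13^1 mod 21 = 13
13^2 mod 21 = 1
13^3 mod 21 = 13
13^4 mod 21 = 1
13^5 mod 21 = 13
13^6 mod 21 = 1


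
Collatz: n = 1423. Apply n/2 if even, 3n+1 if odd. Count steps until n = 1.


1423 → 4270 → 2135 → 6406 → 3203 → 9610 → 4805 → 14416 → 7208 → 3604 → 1802 → 901 → 2704 → 1352 → 676 → 338 → 169 → 508 → 254 → 127 → 382 → 191 → 574 → 287 → 862 → 431 → 1294 → 647 → 1942 → 971 → 2914 → 1457 → 4372 → 2186 → 1093 → 3280 → 1640 → 820 → 410 → 205 → 616 → 308 → 154 → 77 → 232 → 116 → 58 → 29 → 88 → 44 → 22 → 11 → 34 → 17 → 52 → 26 → 13 → 40 → 20 → 10 → 5 → 16 → 8 → 4 → 2 → 1
Total steps = 65

65 steps


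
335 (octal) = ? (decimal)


335 (base 8) = 221 (decimal)
221 (decimal) = 221 (base 10)


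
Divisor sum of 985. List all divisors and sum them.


Divisors of 985: 1, 5, 197, 985
Sum = 1 + 5 + 197 + 985 = 1188

σ(985) = 1188


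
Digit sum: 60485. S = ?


6 + 0 + 4 + 8 + 5 = 23


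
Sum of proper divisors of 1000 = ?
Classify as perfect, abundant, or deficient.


Proper divisors: 1, 2, 4, 5, 8, 10, 20, 25, 40, 50, 100, 125, 200, 250, 500
Sum = 1 + 2 + 4 + 5 + 8 + 10 + 20 + 25 + 40 + 50 + 100 + 125 + 200 + 250 + 500 = 1340
1340 > 1000 → abundant

s(1000) = 1340 (abundant)


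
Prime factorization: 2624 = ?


2624 / 2 = 1312
1312 / 2 = 656
656 / 2 = 328
328 / 2 = 164
164 / 2 = 82
82 / 2 = 41
41 / 41 = 1
2624 = 2^6 × 41


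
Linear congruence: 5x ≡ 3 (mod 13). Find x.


GCD(5, 13) = 1, unique solution
a^(-1) mod 13 = 8
x = 8 * 3 mod 13 = 11

x ≡ 11 (mod 13)


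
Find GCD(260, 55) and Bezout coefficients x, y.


Tabular extended Euclidean (each row: r = 260*s + 55*t):
r=260, s=1, t=0
r=55, s=0, t=1
q=4: r=40, s=1, t=-4   [260*(1) + 55*(-4) = 40]
q=1: r=15, s=-1, t=5   [260*(-1) + 55*(5) = 15]
q=2: r=10, s=3, t=-14   [260*(3) + 55*(-14) = 10]
q=1: r=5, s=-4, t=19   [260*(-4) + 55*(19) = 5]
q=2: r=0, s=11, t=-52   [260*(11) + 55*(-52) = 0]
GCD = 5; from the row with r=5: x=-4, y=19
Check: 260*(-4) + 55*(19) = -1040 + 1045 = 5

GCD = 5, x = -4, y = 19


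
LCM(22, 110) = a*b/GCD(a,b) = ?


GCD(22, 110) = 22
LCM = 22*110/22 = 2420/22 = 110

LCM = 110


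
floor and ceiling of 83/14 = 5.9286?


83/14 = 5.9286
floor = 5
ceil = 6

floor = 5, ceil = 6


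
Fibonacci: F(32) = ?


Sequence: 1, 1, 2, 3, 5, 8, 13, 21, 34, 55, 89, 144, 233, 377, 610, 987, 1597, 2584, 4181, 6765, 10946, 17711, 28657, 46368, 75025, 121393, 196418, 317811, 514229, 832040, 1346269, 2178309
F(32) = 2178309


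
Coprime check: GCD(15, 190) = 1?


Euclidean algorithm:
190 = 12 * 15 + 10
15 = 1 * 10 + 5
10 = 2 * 5 + 0
GCD(15, 190) = 5

No, not coprime (GCD = 5)


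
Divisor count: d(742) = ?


742 = 2^1 × 7^1 × 53^1
d(742) = (1+1) × (1+1) × (1+1) = 8

8 divisors


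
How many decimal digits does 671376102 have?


671376102 has 9 digits in base 10
floor(log10(671376102)) + 1 = floor(8.8270) + 1 = 9

9 digits (base 10)


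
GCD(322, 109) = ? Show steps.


322 = 2 * 109 + 104
109 = 1 * 104 + 5
104 = 20 * 5 + 4
5 = 1 * 4 + 1
4 = 4 * 1 + 0
GCD = 1


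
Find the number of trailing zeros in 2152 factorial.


floor(2152/5) = 430
floor(2152/25) = 86
floor(2152/125) = 17
floor(2152/625) = 3
Total = 536

536 trailing zeros


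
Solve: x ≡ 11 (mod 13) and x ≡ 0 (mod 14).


M = 13*14 = 182
M1 = M/13 = 14, M2 = M/14 = 13
M1^(-1) mod 13 = 1, M2^(-1) mod 14 = 13
x = 11*14*1 + 0*13*13 = 154
154 mod 182 = 154
Check: 154 mod 13 = 11 ✓, 154 mod 14 = 0 ✓

x ≡ 154 (mod 182)


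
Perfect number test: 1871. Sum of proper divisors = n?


Proper divisors of 1871: 1
Sum = 1 = 1

No, 1871 is not perfect (1 ≠ 1871)


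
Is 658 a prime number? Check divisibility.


658 / 2 = 329 (exact division)
658 is NOT prime.

No, 658 is not prime


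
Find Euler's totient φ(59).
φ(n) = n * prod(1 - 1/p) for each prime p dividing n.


59 = 59
Prime factors: 59
φ(59) = 59 × (1-1/59)
= 59 × 58/59 = 58

φ(59) = 58


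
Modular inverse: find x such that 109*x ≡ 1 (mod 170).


Use the extended Euclidean algorithm on (170, 109); each row r = 170*s + 109*t:
r=170, s=1, t=0
r=109, s=0, t=1
q=1: r=61, s=1, t=-1   [170*(1) + 109*(-1) = 61]
q=1: r=48, s=-1, t=2   [170*(-1) + 109*(2) = 48]
q=1: r=13, s=2, t=-3   [170*(2) + 109*(-3) = 13]
q=3: r=9, s=-7, t=11   [170*(-7) + 109*(11) = 9]
q=1: r=4, s=9, t=-14   [170*(9) + 109*(-14) = 4]
q=2: r=1, s=-25, t=39   [170*(-25) + 109*(39) = 1]
q=4: r=0, s=109, t=-170   [170*(109) + 109*(-170) = 0]
GCD = 1 with t = 39, so 109*(39) ≡ 1 (mod 170)
Inverse = 39 mod 170 = 39
Check: 109 * 39 = 4251 ≡ 1 (mod 170)

109^(-1) ≡ 39 (mod 170)


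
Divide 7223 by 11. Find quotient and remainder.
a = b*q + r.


7223 = 11 * 656 + 7
Check: 7216 + 7 = 7223

q = 656, r = 7


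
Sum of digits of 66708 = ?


6 + 6 + 7 + 0 + 8 = 27


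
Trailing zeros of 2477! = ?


floor(2477/5) = 495
floor(2477/25) = 99
floor(2477/125) = 19
floor(2477/625) = 3
Total = 616

616 trailing zeros


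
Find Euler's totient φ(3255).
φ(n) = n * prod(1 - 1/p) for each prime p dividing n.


3255 = 3 × 5 × 7 × 31
Prime factors: 3, 5, 7, 31
φ(3255) = 3255 × (1-1/3) × (1-1/5) × (1-1/7) × (1-1/31)
= 3255 × 2/3 × 4/5 × 6/7 × 30/31 = 1440

φ(3255) = 1440


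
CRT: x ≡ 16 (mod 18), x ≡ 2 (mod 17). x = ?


M = 18*17 = 306
M1 = M/18 = 17, M2 = M/17 = 18
M1^(-1) mod 18 = 17, M2^(-1) mod 17 = 1
x = 16*17*17 + 2*18*1 = 4660
4660 mod 306 = 70
Check: 70 mod 18 = 16 ✓, 70 mod 17 = 2 ✓

x ≡ 70 (mod 306)


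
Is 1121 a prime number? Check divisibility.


1121 / 19 = 59 (exact division)
1121 is NOT prime.

No, 1121 is not prime


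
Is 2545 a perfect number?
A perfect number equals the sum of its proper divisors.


Proper divisors of 2545: 1, 5, 509
Sum = 1 + 5 + 509 = 515

No, 2545 is not perfect (515 ≠ 2545)


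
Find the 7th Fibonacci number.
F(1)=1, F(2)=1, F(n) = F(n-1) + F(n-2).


Sequence: 1, 1, 2, 3, 5, 8, 13
F(7) = 13


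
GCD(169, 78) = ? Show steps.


169 = 2 * 78 + 13
78 = 6 * 13 + 0
GCD = 13


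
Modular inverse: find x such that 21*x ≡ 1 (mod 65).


Use the extended Euclidean algorithm on (65, 21); each row r = 65*s + 21*t:
r=65, s=1, t=0
r=21, s=0, t=1
q=3: r=2, s=1, t=-3   [65*(1) + 21*(-3) = 2]
q=10: r=1, s=-10, t=31   [65*(-10) + 21*(31) = 1]
q=2: r=0, s=21, t=-65   [65*(21) + 21*(-65) = 0]
GCD = 1 with t = 31, so 21*(31) ≡ 1 (mod 65)
Inverse = 31 mod 65 = 31
Check: 21 * 31 = 651 ≡ 1 (mod 65)

21^(-1) ≡ 31 (mod 65)


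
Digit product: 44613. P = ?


4 × 4 × 6 × 1 × 3 = 288


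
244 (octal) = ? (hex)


244 (base 8) = 164 (decimal)
164 (decimal) = A4 (base 16)


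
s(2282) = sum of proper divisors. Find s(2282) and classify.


Proper divisors: 1, 2, 7, 14, 163, 326, 1141
Sum = 1 + 2 + 7 + 14 + 163 + 326 + 1141 = 1654
1654 < 2282 → deficient

s(2282) = 1654 (deficient)


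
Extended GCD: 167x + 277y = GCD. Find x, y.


Tabular extended Euclidean (each row: r = 167*s + 277*t):
r=167, s=1, t=0
r=277, s=0, t=1
q=0: r=167, s=1, t=0   [167*(1) + 277*(0) = 167]
q=1: r=110, s=-1, t=1   [167*(-1) + 277*(1) = 110]
q=1: r=57, s=2, t=-1   [167*(2) + 277*(-1) = 57]
q=1: r=53, s=-3, t=2   [167*(-3) + 277*(2) = 53]
q=1: r=4, s=5, t=-3   [167*(5) + 277*(-3) = 4]
q=13: r=1, s=-68, t=41   [167*(-68) + 277*(41) = 1]
q=4: r=0, s=277, t=-167   [167*(277) + 277*(-167) = 0]
GCD = 1; from the row with r=1: x=-68, y=41
Check: 167*(-68) + 277*(41) = -11356 + 11357 = 1

GCD = 1, x = -68, y = 41


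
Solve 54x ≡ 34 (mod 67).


GCD(54, 67) = 1, unique solution
a^(-1) mod 67 = 36
x = 36 * 34 mod 67 = 18

x ≡ 18 (mod 67)


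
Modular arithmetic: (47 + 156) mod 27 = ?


47 + 156 = 203
203 mod 27 = 14


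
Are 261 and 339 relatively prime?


Euclidean algorithm:
339 = 1 * 261 + 78
261 = 3 * 78 + 27
78 = 2 * 27 + 24
27 = 1 * 24 + 3
24 = 8 * 3 + 0
GCD(261, 339) = 3

No, not coprime (GCD = 3)


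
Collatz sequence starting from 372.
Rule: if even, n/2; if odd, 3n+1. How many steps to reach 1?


372 → 186 → 93 → 280 → 140 → 70 → 35 → 106 → 53 → 160 → 80 → 40 → 20 → 10 → 5 → 16 → 8 → 4 → 2 → 1
Total steps = 19

19 steps


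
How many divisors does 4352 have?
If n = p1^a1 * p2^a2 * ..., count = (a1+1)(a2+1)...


4352 = 2^8 × 17^1
d(4352) = (8+1) × (1+1) = 18

18 divisors


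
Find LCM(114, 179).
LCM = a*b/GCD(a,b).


GCD(114, 179) = 1
LCM = 114*179/1 = 20406/1 = 20406

LCM = 20406


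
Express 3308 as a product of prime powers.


3308 / 2 = 1654
1654 / 2 = 827
827 / 827 = 1
3308 = 2^2 × 827


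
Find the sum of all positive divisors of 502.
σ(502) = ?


Divisors of 502: 1, 2, 251, 502
Sum = 1 + 2 + 251 + 502 = 756

σ(502) = 756


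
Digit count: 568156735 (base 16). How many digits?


568156735 in base 16 = 21DD623F
Number of digits = 8

8 digits (base 16)


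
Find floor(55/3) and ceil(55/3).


55/3 = 18.3333
floor = 18
ceil = 19

floor = 18, ceil = 19


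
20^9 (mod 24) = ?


20^1 mod 24 = 20
20^2 mod 24 = 16
20^3 mod 24 = 8
20^4 mod 24 = 16
20^5 mod 24 = 8
20^6 mod 24 = 16
20^7 mod 24 = 8
20^8 mod 24 = 16
20^9 mod 24 = 8


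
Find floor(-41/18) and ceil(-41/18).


-41/18 = -2.2778
floor = -3
ceil = -2

floor = -3, ceil = -2


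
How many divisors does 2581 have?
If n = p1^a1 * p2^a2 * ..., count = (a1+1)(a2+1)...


2581 = 29^1 × 89^1
d(2581) = (1+1) × (1+1) = 4

4 divisors


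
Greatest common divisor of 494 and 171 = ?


494 = 2 * 171 + 152
171 = 1 * 152 + 19
152 = 8 * 19 + 0
GCD = 19


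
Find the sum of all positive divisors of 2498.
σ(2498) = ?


Divisors of 2498: 1, 2, 1249, 2498
Sum = 1 + 2 + 1249 + 2498 = 3750

σ(2498) = 3750


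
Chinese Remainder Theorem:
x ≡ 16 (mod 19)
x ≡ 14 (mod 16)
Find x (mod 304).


M = 19*16 = 304
M1 = M/19 = 16, M2 = M/16 = 19
M1^(-1) mod 19 = 6, M2^(-1) mod 16 = 11
x = 16*16*6 + 14*19*11 = 4462
4462 mod 304 = 206
Check: 206 mod 19 = 16 ✓, 206 mod 16 = 14 ✓

x ≡ 206 (mod 304)


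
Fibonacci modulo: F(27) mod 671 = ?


F(k) mod 671 for k=1..27:
1, 1, 2, 3, 5, 8, 13, 21, 34, 55, 89, 144, 233, 377, 610, 316, 255, 571, 155, 55, 210, 265, 475, 69, 544, 613, 486
F(27) mod 671 = 486


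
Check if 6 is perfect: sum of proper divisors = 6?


Proper divisors of 6: 1, 2, 3
Sum = 1 + 2 + 3 = 6

Yes, 6 is perfect (6 = 6)


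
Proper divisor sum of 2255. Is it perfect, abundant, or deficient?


Proper divisors: 1, 5, 11, 41, 55, 205, 451
Sum = 1 + 5 + 11 + 41 + 55 + 205 + 451 = 769
769 < 2255 → deficient

s(2255) = 769 (deficient)


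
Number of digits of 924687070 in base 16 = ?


924687070 in base 16 = 371D9ADE
Number of digits = 8

8 digits (base 16)


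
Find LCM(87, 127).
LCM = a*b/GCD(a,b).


GCD(87, 127) = 1
LCM = 87*127/1 = 11049/1 = 11049

LCM = 11049


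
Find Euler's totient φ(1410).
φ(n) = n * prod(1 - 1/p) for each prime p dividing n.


1410 = 2 × 3 × 5 × 47
Prime factors: 2, 3, 5, 47
φ(1410) = 1410 × (1-1/2) × (1-1/3) × (1-1/5) × (1-1/47)
= 1410 × 1/2 × 2/3 × 4/5 × 46/47 = 368

φ(1410) = 368


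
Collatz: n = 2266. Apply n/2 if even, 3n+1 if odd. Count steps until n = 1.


2266 → 1133 → 3400 → 1700 → 850 → 425 → 1276 → 638 → 319 → 958 → 479 → 1438 → 719 → 2158 → 1079 → 3238 → 1619 → 4858 → 2429 → 7288 → 3644 → 1822 → 911 → 2734 → 1367 → 4102 → 2051 → 6154 → 3077 → 9232 → 4616 → 2308 → 1154 → 577 → 1732 → 866 → 433 → 1300 → 650 → 325 → 976 → 488 → 244 → 122 → 61 → 184 → 92 → 46 → 23 → 70 → 35 → 106 → 53 → 160 → 80 → 40 → 20 → 10 → 5 → 16 → 8 → 4 → 2 → 1
Total steps = 63

63 steps


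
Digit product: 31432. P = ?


3 × 1 × 4 × 3 × 2 = 72


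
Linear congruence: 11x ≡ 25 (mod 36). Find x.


GCD(11, 36) = 1, unique solution
a^(-1) mod 36 = 23
x = 23 * 25 mod 36 = 35

x ≡ 35 (mod 36)


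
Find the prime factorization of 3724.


3724 / 2 = 1862
1862 / 2 = 931
931 / 7 = 133
133 / 7 = 19
19 / 19 = 1
3724 = 2^2 × 7^2 × 19


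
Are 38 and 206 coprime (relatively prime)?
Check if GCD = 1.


Euclidean algorithm:
206 = 5 * 38 + 16
38 = 2 * 16 + 6
16 = 2 * 6 + 4
6 = 1 * 4 + 2
4 = 2 * 2 + 0
GCD(38, 206) = 2

No, not coprime (GCD = 2)


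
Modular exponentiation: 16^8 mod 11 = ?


16^1 mod 11 = 5
16^2 mod 11 = 3
16^3 mod 11 = 4
16^4 mod 11 = 9
16^5 mod 11 = 1
16^6 mod 11 = 5
16^7 mod 11 = 3
16^8 mod 11 = 4


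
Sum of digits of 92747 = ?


9 + 2 + 7 + 4 + 7 = 29


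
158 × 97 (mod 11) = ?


158 × 97 = 15326
15326 mod 11 = 3


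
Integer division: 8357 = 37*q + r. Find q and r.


8357 = 37 * 225 + 32
Check: 8325 + 32 = 8357

q = 225, r = 32


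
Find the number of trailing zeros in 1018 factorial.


floor(1018/5) = 203
floor(1018/25) = 40
floor(1018/125) = 8
floor(1018/625) = 1
Total = 252

252 trailing zeros


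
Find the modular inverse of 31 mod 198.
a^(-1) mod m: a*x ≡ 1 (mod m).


Use the extended Euclidean algorithm on (198, 31); each row r = 198*s + 31*t:
r=198, s=1, t=0
r=31, s=0, t=1
q=6: r=12, s=1, t=-6   [198*(1) + 31*(-6) = 12]
q=2: r=7, s=-2, t=13   [198*(-2) + 31*(13) = 7]
q=1: r=5, s=3, t=-19   [198*(3) + 31*(-19) = 5]
q=1: r=2, s=-5, t=32   [198*(-5) + 31*(32) = 2]
q=2: r=1, s=13, t=-83   [198*(13) + 31*(-83) = 1]
q=2: r=0, s=-31, t=198   [198*(-31) + 31*(198) = 0]
GCD = 1 with t = -83, so 31*(-83) ≡ 1 (mod 198)
Inverse = -83 mod 198 = 115
Check: 31 * 115 = 3565 ≡ 1 (mod 198)

31^(-1) ≡ 115 (mod 198)


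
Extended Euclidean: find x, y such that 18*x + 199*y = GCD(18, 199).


Tabular extended Euclidean (each row: r = 18*s + 199*t):
r=18, s=1, t=0
r=199, s=0, t=1
q=0: r=18, s=1, t=0   [18*(1) + 199*(0) = 18]
q=11: r=1, s=-11, t=1   [18*(-11) + 199*(1) = 1]
q=18: r=0, s=199, t=-18   [18*(199) + 199*(-18) = 0]
GCD = 1; from the row with r=1: x=-11, y=1
Check: 18*(-11) + 199*(1) = -198 + 199 = 1

GCD = 1, x = -11, y = 1


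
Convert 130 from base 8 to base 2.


130 (base 8) = 88 (decimal)
88 (decimal) = 1011000 (base 2)


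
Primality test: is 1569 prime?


1569 / 3 = 523 (exact division)
1569 is NOT prime.

No, 1569 is not prime


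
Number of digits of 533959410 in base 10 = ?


533959410 has 9 digits in base 10
floor(log10(533959410)) + 1 = floor(8.7275) + 1 = 9

9 digits (base 10)


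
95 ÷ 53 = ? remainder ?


95 = 53 * 1 + 42
Check: 53 + 42 = 95

q = 1, r = 42


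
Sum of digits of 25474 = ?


2 + 5 + 4 + 7 + 4 = 22


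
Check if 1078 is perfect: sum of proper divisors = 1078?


Proper divisors of 1078: 1, 2, 7, 11, 14, 22, 49, 77, 98, 154, 539
Sum = 1 + 2 + 7 + 11 + 14 + 22 + 49 + 77 + 98 + 154 + 539 = 974

No, 1078 is not perfect (974 ≠ 1078)


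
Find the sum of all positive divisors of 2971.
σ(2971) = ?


Divisors of 2971: 1, 2971
Sum = 1 + 2971 = 2972

σ(2971) = 2972


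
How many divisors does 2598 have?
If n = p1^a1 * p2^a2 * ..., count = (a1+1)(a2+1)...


2598 = 2^1 × 3^1 × 433^1
d(2598) = (1+1) × (1+1) × (1+1) = 8

8 divisors


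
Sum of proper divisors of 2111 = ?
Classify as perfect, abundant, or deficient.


Proper divisors: 1
Sum = 1 = 1
1 < 2111 → deficient

s(2111) = 1 (deficient)


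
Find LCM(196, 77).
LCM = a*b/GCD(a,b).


GCD(196, 77) = 7
LCM = 196*77/7 = 15092/7 = 2156

LCM = 2156


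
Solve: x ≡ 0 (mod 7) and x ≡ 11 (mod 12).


M = 7*12 = 84
M1 = M/7 = 12, M2 = M/12 = 7
M1^(-1) mod 7 = 3, M2^(-1) mod 12 = 7
x = 0*12*3 + 11*7*7 = 539
539 mod 84 = 35
Check: 35 mod 7 = 0 ✓, 35 mod 12 = 11 ✓

x ≡ 35 (mod 84)


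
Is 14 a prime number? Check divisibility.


14 / 2 = 7 (exact division)
14 is NOT prime.

No, 14 is not prime


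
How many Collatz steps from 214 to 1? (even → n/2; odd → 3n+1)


214 → 107 → 322 → 161 → 484 → 242 → 121 → 364 → 182 → 91 → 274 → 137 → 412 → 206 → 103 → 310 → 155 → 466 → 233 → 700 → 350 → 175 → 526 → 263 → 790 → 395 → 1186 → 593 → 1780 → 890 → 445 → 1336 → 668 → 334 → 167 → 502 → 251 → 754 → 377 → 1132 → 566 → 283 → 850 → 425 → 1276 → 638 → 319 → 958 → 479 → 1438 → 719 → 2158 → 1079 → 3238 → 1619 → 4858 → 2429 → 7288 → 3644 → 1822 → 911 → 2734 → 1367 → 4102 → 2051 → 6154 → 3077 → 9232 → 4616 → 2308 → 1154 → 577 → 1732 → 866 → 433 → 1300 → 650 → 325 → 976 → 488 → 244 → 122 → 61 → 184 → 92 → 46 → 23 → 70 → 35 → 106 → 53 → 160 → 80 → 40 → 20 → 10 → 5 → 16 → 8 → 4 → 2 → 1
Total steps = 101

101 steps


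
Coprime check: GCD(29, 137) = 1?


Euclidean algorithm:
137 = 4 * 29 + 21
29 = 1 * 21 + 8
21 = 2 * 8 + 5
8 = 1 * 5 + 3
5 = 1 * 3 + 2
3 = 1 * 2 + 1
2 = 2 * 1 + 0
GCD(29, 137) = 1

Yes, coprime (GCD = 1)


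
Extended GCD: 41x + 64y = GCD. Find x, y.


Tabular extended Euclidean (each row: r = 41*s + 64*t):
r=41, s=1, t=0
r=64, s=0, t=1
q=0: r=41, s=1, t=0   [41*(1) + 64*(0) = 41]
q=1: r=23, s=-1, t=1   [41*(-1) + 64*(1) = 23]
q=1: r=18, s=2, t=-1   [41*(2) + 64*(-1) = 18]
q=1: r=5, s=-3, t=2   [41*(-3) + 64*(2) = 5]
q=3: r=3, s=11, t=-7   [41*(11) + 64*(-7) = 3]
q=1: r=2, s=-14, t=9   [41*(-14) + 64*(9) = 2]
q=1: r=1, s=25, t=-16   [41*(25) + 64*(-16) = 1]
q=2: r=0, s=-64, t=41   [41*(-64) + 64*(41) = 0]
GCD = 1; from the row with r=1: x=25, y=-16
Check: 41*(25) + 64*(-16) = 1025 - 1024 = 1

GCD = 1, x = 25, y = -16


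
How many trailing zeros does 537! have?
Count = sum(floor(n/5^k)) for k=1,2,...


floor(537/5) = 107
floor(537/25) = 21
floor(537/125) = 4
Total = 132

132 trailing zeros


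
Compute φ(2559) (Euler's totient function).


2559 = 3 × 853
Prime factors: 3, 853
φ(2559) = 2559 × (1-1/3) × (1-1/853)
= 2559 × 2/3 × 852/853 = 1704

φ(2559) = 1704


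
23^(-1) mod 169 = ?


Use the extended Euclidean algorithm on (169, 23); each row r = 169*s + 23*t:
r=169, s=1, t=0
r=23, s=0, t=1
q=7: r=8, s=1, t=-7   [169*(1) + 23*(-7) = 8]
q=2: r=7, s=-2, t=15   [169*(-2) + 23*(15) = 7]
q=1: r=1, s=3, t=-22   [169*(3) + 23*(-22) = 1]
q=7: r=0, s=-23, t=169   [169*(-23) + 23*(169) = 0]
GCD = 1 with t = -22, so 23*(-22) ≡ 1 (mod 169)
Inverse = -22 mod 169 = 147
Check: 23 * 147 = 3381 ≡ 1 (mod 169)

23^(-1) ≡ 147 (mod 169)


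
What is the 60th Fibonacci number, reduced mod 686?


F(k) mod 686 for k=1..60:
1, 1, 2, 3, 5, 8, 13, 21, 34, 55, 89, 144, 233, 377, 610, 301, 225, 526, 65, 591, 656, 561, 531, 406, 251, 657, 222, 193, 415, 608, 337, 259, 596, 169, 79, 248, 327, 575, 216, 105, 321, 426, 61, 487, 548, 349, 211, 560, 85, 645, 44, 3, 47, 50, 97, 147, 244, 391, 635, 340
F(60) mod 686 = 340


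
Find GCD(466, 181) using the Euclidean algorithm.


466 = 2 * 181 + 104
181 = 1 * 104 + 77
104 = 1 * 77 + 27
77 = 2 * 27 + 23
27 = 1 * 23 + 4
23 = 5 * 4 + 3
4 = 1 * 3 + 1
3 = 3 * 1 + 0
GCD = 1


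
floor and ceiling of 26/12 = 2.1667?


26/12 = 2.1667
floor = 2
ceil = 3

floor = 2, ceil = 3


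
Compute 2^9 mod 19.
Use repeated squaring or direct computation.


2^1 mod 19 = 2
2^2 mod 19 = 4
2^3 mod 19 = 8
2^4 mod 19 = 16
2^5 mod 19 = 13
2^6 mod 19 = 7
2^7 mod 19 = 14
2^8 mod 19 = 9
2^9 mod 19 = 18


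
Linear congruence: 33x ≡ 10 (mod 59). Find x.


GCD(33, 59) = 1, unique solution
a^(-1) mod 59 = 34
x = 34 * 10 mod 59 = 45

x ≡ 45 (mod 59)


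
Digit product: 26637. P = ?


2 × 6 × 6 × 3 × 7 = 1512


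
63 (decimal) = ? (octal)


63 (base 10) = 63 (decimal)
63 (decimal) = 77 (base 8)


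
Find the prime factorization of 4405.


4405 / 5 = 881
881 / 881 = 1
4405 = 5 × 881


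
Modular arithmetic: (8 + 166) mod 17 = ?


8 + 166 = 174
174 mod 17 = 4


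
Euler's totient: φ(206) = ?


206 = 2 × 103
Prime factors: 2, 103
φ(206) = 206 × (1-1/2) × (1-1/103)
= 206 × 1/2 × 102/103 = 102

φ(206) = 102


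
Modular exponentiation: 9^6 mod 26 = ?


9^1 mod 26 = 9
9^2 mod 26 = 3
9^3 mod 26 = 1
9^4 mod 26 = 9
9^5 mod 26 = 3
9^6 mod 26 = 1


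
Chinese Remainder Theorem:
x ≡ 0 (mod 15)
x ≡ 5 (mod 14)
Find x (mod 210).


M = 15*14 = 210
M1 = M/15 = 14, M2 = M/14 = 15
M1^(-1) mod 15 = 14, M2^(-1) mod 14 = 1
x = 0*14*14 + 5*15*1 = 75
75 mod 210 = 75
Check: 75 mod 15 = 0 ✓, 75 mod 14 = 5 ✓

x ≡ 75 (mod 210)


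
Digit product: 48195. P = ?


4 × 8 × 1 × 9 × 5 = 1440


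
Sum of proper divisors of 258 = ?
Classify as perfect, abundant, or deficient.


Proper divisors: 1, 2, 3, 6, 43, 86, 129
Sum = 1 + 2 + 3 + 6 + 43 + 86 + 129 = 270
270 > 258 → abundant

s(258) = 270 (abundant)


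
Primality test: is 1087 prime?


Check divisors up to sqrt(1087) = 32.9697
No divisors found.
1087 is prime.

Yes, 1087 is prime


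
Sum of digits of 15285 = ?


1 + 5 + 2 + 8 + 5 = 21


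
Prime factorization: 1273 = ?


1273 / 19 = 67
67 / 67 = 1
1273 = 19 × 67


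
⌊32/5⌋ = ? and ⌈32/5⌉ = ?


32/5 = 6.4000
floor = 6
ceil = 7

floor = 6, ceil = 7


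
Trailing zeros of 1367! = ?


floor(1367/5) = 273
floor(1367/25) = 54
floor(1367/125) = 10
floor(1367/625) = 2
Total = 339

339 trailing zeros


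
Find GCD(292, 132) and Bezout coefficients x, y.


Tabular extended Euclidean (each row: r = 292*s + 132*t):
r=292, s=1, t=0
r=132, s=0, t=1
q=2: r=28, s=1, t=-2   [292*(1) + 132*(-2) = 28]
q=4: r=20, s=-4, t=9   [292*(-4) + 132*(9) = 20]
q=1: r=8, s=5, t=-11   [292*(5) + 132*(-11) = 8]
q=2: r=4, s=-14, t=31   [292*(-14) + 132*(31) = 4]
q=2: r=0, s=33, t=-73   [292*(33) + 132*(-73) = 0]
GCD = 4; from the row with r=4: x=-14, y=31
Check: 292*(-14) + 132*(31) = -4088 + 4092 = 4

GCD = 4, x = -14, y = 31


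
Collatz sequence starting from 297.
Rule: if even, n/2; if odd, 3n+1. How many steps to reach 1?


297 → 892 → 446 → 223 → 670 → 335 → 1006 → 503 → 1510 → 755 → 2266 → 1133 → 3400 → 1700 → 850 → 425 → 1276 → 638 → 319 → 958 → 479 → 1438 → 719 → 2158 → 1079 → 3238 → 1619 → 4858 → 2429 → 7288 → 3644 → 1822 → 911 → 2734 → 1367 → 4102 → 2051 → 6154 → 3077 → 9232 → 4616 → 2308 → 1154 → 577 → 1732 → 866 → 433 → 1300 → 650 → 325 → 976 → 488 → 244 → 122 → 61 → 184 → 92 → 46 → 23 → 70 → 35 → 106 → 53 → 160 → 80 → 40 → 20 → 10 → 5 → 16 → 8 → 4 → 2 → 1
Total steps = 73

73 steps


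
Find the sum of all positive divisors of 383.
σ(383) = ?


Divisors of 383: 1, 383
Sum = 1 + 383 = 384

σ(383) = 384


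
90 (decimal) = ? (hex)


90 (base 10) = 90 (decimal)
90 (decimal) = 5A (base 16)


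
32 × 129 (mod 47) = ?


32 × 129 = 4128
4128 mod 47 = 39


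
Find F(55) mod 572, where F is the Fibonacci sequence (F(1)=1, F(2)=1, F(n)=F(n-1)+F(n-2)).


F(k) mod 572 for k=1..55:
1, 1, 2, 3, 5, 8, 13, 21, 34, 55, 89, 144, 233, 377, 38, 415, 453, 296, 177, 473, 78, 551, 57, 36, 93, 129, 222, 351, 1, 352, 353, 133, 486, 47, 533, 8, 541, 549, 518, 495, 441, 364, 233, 25, 258, 283, 541, 252, 221, 473, 122, 23, 145, 168, 313
F(55) mod 572 = 313


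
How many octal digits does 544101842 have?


544101842 in base 8 = 4033452722
Number of digits = 10

10 digits (base 8)


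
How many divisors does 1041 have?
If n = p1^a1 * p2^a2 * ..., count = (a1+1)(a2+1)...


1041 = 3^1 × 347^1
d(1041) = (1+1) × (1+1) = 4

4 divisors


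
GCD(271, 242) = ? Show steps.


271 = 1 * 242 + 29
242 = 8 * 29 + 10
29 = 2 * 10 + 9
10 = 1 * 9 + 1
9 = 9 * 1 + 0
GCD = 1


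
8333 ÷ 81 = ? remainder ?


8333 = 81 * 102 + 71
Check: 8262 + 71 = 8333

q = 102, r = 71


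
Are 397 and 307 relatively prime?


Euclidean algorithm:
397 = 1 * 307 + 90
307 = 3 * 90 + 37
90 = 2 * 37 + 16
37 = 2 * 16 + 5
16 = 3 * 5 + 1
5 = 5 * 1 + 0
GCD(397, 307) = 1

Yes, coprime (GCD = 1)


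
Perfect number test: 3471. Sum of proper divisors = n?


Proper divisors of 3471: 1, 3, 13, 39, 89, 267, 1157
Sum = 1 + 3 + 13 + 39 + 89 + 267 + 1157 = 1569

No, 3471 is not perfect (1569 ≠ 3471)


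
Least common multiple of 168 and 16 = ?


GCD(168, 16) = 8
LCM = 168*16/8 = 2688/8 = 336

LCM = 336


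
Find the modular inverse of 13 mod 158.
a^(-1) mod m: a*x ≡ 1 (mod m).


Use the extended Euclidean algorithm on (158, 13); each row r = 158*s + 13*t:
r=158, s=1, t=0
r=13, s=0, t=1
q=12: r=2, s=1, t=-12   [158*(1) + 13*(-12) = 2]
q=6: r=1, s=-6, t=73   [158*(-6) + 13*(73) = 1]
q=2: r=0, s=13, t=-158   [158*(13) + 13*(-158) = 0]
GCD = 1 with t = 73, so 13*(73) ≡ 1 (mod 158)
Inverse = 73 mod 158 = 73
Check: 13 * 73 = 949 ≡ 1 (mod 158)

13^(-1) ≡ 73 (mod 158)


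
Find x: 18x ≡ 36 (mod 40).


GCD(18, 40) = 2 divides 36
Divide: 9x ≡ 18 (mod 20)
x ≡ 2 (mod 20)


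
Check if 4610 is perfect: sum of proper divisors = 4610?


Proper divisors of 4610: 1, 2, 5, 10, 461, 922, 2305
Sum = 1 + 2 + 5 + 10 + 461 + 922 + 2305 = 3706

No, 4610 is not perfect (3706 ≠ 4610)


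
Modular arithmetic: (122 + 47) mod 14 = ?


122 + 47 = 169
169 mod 14 = 1


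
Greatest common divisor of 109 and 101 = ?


109 = 1 * 101 + 8
101 = 12 * 8 + 5
8 = 1 * 5 + 3
5 = 1 * 3 + 2
3 = 1 * 2 + 1
2 = 2 * 1 + 0
GCD = 1


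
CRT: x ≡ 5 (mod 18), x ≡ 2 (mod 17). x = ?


M = 18*17 = 306
M1 = M/18 = 17, M2 = M/17 = 18
M1^(-1) mod 18 = 17, M2^(-1) mod 17 = 1
x = 5*17*17 + 2*18*1 = 1481
1481 mod 306 = 257
Check: 257 mod 18 = 5 ✓, 257 mod 17 = 2 ✓

x ≡ 257 (mod 306)


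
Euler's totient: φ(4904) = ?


4904 = 2^3 × 613
Prime factors: 2, 613
φ(4904) = 4904 × (1-1/2) × (1-1/613)
= 4904 × 1/2 × 612/613 = 2448

φ(4904) = 2448


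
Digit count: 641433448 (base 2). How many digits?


641433448 in base 2 = 100110001110110111111101101000
Number of digits = 30

30 digits (base 2)


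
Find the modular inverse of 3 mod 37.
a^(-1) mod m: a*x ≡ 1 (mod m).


Use the extended Euclidean algorithm on (37, 3); each row r = 37*s + 3*t:
r=37, s=1, t=0
r=3, s=0, t=1
q=12: r=1, s=1, t=-12   [37*(1) + 3*(-12) = 1]
q=3: r=0, s=-3, t=37   [37*(-3) + 3*(37) = 0]
GCD = 1 with t = -12, so 3*(-12) ≡ 1 (mod 37)
Inverse = -12 mod 37 = 25
Check: 3 * 25 = 75 ≡ 1 (mod 37)

3^(-1) ≡ 25 (mod 37)


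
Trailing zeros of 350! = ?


floor(350/5) = 70
floor(350/25) = 14
floor(350/125) = 2
Total = 86

86 trailing zeros


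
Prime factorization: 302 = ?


302 / 2 = 151
151 / 151 = 1
302 = 2 × 151


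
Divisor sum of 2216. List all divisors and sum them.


Divisors of 2216: 1, 2, 4, 8, 277, 554, 1108, 2216
Sum = 1 + 2 + 4 + 8 + 277 + 554 + 1108 + 2216 = 4170

σ(2216) = 4170


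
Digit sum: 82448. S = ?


8 + 2 + 4 + 4 + 8 = 26


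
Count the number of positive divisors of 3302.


3302 = 2^1 × 13^1 × 127^1
d(3302) = (1+1) × (1+1) × (1+1) = 8

8 divisors


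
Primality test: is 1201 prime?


Check divisors up to sqrt(1201) = 34.6554
No divisors found.
1201 is prime.

Yes, 1201 is prime


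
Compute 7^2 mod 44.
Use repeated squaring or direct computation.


7^1 mod 44 = 7
7^2 mod 44 = 5


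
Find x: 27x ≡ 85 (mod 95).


GCD(27, 95) = 1, unique solution
a^(-1) mod 95 = 88
x = 88 * 85 mod 95 = 70

x ≡ 70 (mod 95)


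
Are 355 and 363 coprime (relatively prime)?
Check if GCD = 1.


Euclidean algorithm:
363 = 1 * 355 + 8
355 = 44 * 8 + 3
8 = 2 * 3 + 2
3 = 1 * 2 + 1
2 = 2 * 1 + 0
GCD(355, 363) = 1

Yes, coprime (GCD = 1)


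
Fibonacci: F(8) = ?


Sequence: 1, 1, 2, 3, 5, 8, 13, 21
F(8) = 21


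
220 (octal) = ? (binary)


220 (base 8) = 144 (decimal)
144 (decimal) = 10010000 (base 2)


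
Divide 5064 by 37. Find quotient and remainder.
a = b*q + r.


5064 = 37 * 136 + 32
Check: 5032 + 32 = 5064

q = 136, r = 32


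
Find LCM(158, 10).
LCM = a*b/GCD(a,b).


GCD(158, 10) = 2
LCM = 158*10/2 = 1580/2 = 790

LCM = 790


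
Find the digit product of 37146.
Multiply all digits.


3 × 7 × 1 × 4 × 6 = 504


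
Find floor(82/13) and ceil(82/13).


82/13 = 6.3077
floor = 6
ceil = 7

floor = 6, ceil = 7


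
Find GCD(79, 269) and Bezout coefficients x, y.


Tabular extended Euclidean (each row: r = 79*s + 269*t):
r=79, s=1, t=0
r=269, s=0, t=1
q=0: r=79, s=1, t=0   [79*(1) + 269*(0) = 79]
q=3: r=32, s=-3, t=1   [79*(-3) + 269*(1) = 32]
q=2: r=15, s=7, t=-2   [79*(7) + 269*(-2) = 15]
q=2: r=2, s=-17, t=5   [79*(-17) + 269*(5) = 2]
q=7: r=1, s=126, t=-37   [79*(126) + 269*(-37) = 1]
q=2: r=0, s=-269, t=79   [79*(-269) + 269*(79) = 0]
GCD = 1; from the row with r=1: x=126, y=-37
Check: 79*(126) + 269*(-37) = 9954 - 9953 = 1

GCD = 1, x = 126, y = -37


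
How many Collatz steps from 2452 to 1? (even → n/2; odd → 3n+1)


2452 → 1226 → 613 → 1840 → 920 → 460 → 230 → 115 → 346 → 173 → 520 → 260 → 130 → 65 → 196 → 98 → 49 → 148 → 74 → 37 → 112 → 56 → 28 → 14 → 7 → 22 → 11 → 34 → 17 → 52 → 26 → 13 → 40 → 20 → 10 → 5 → 16 → 8 → 4 → 2 → 1
Total steps = 40

40 steps


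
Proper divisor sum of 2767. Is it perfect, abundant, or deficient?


Proper divisors: 1
Sum = 1 = 1
1 < 2767 → deficient

s(2767) = 1 (deficient)


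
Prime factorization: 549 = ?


549 / 3 = 183
183 / 3 = 61
61 / 61 = 1
549 = 3^2 × 61


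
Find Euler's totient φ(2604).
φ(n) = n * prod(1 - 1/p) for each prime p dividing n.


2604 = 2^2 × 3 × 7 × 31
Prime factors: 2, 3, 7, 31
φ(2604) = 2604 × (1-1/2) × (1-1/3) × (1-1/7) × (1-1/31)
= 2604 × 1/2 × 2/3 × 6/7 × 30/31 = 720

φ(2604) = 720


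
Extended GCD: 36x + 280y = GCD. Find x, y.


Tabular extended Euclidean (each row: r = 36*s + 280*t):
r=36, s=1, t=0
r=280, s=0, t=1
q=0: r=36, s=1, t=0   [36*(1) + 280*(0) = 36]
q=7: r=28, s=-7, t=1   [36*(-7) + 280*(1) = 28]
q=1: r=8, s=8, t=-1   [36*(8) + 280*(-1) = 8]
q=3: r=4, s=-31, t=4   [36*(-31) + 280*(4) = 4]
q=2: r=0, s=70, t=-9   [36*(70) + 280*(-9) = 0]
GCD = 4; from the row with r=4: x=-31, y=4
Check: 36*(-31) + 280*(4) = -1116 + 1120 = 4

GCD = 4, x = -31, y = 4


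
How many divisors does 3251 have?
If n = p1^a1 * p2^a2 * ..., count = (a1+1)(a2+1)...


3251 = 3251^1
d(3251) = (1+1) = 2

2 divisors


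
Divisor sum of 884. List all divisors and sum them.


Divisors of 884: 1, 2, 4, 13, 17, 26, 34, 52, 68, 221, 442, 884
Sum = 1 + 2 + 4 + 13 + 17 + 26 + 34 + 52 + 68 + 221 + 442 + 884 = 1764

σ(884) = 1764


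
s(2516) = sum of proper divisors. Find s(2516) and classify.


Proper divisors: 1, 2, 4, 17, 34, 37, 68, 74, 148, 629, 1258
Sum = 1 + 2 + 4 + 17 + 34 + 37 + 68 + 74 + 148 + 629 + 1258 = 2272
2272 < 2516 → deficient

s(2516) = 2272 (deficient)


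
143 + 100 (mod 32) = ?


143 + 100 = 243
243 mod 32 = 19


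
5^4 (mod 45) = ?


5^1 mod 45 = 5
5^2 mod 45 = 25
5^3 mod 45 = 35
5^4 mod 45 = 40


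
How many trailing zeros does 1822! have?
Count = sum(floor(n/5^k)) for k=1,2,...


floor(1822/5) = 364
floor(1822/25) = 72
floor(1822/125) = 14
floor(1822/625) = 2
Total = 452

452 trailing zeros


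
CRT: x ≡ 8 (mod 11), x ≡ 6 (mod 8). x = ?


M = 11*8 = 88
M1 = M/11 = 8, M2 = M/8 = 11
M1^(-1) mod 11 = 7, M2^(-1) mod 8 = 3
x = 8*8*7 + 6*11*3 = 646
646 mod 88 = 30
Check: 30 mod 11 = 8 ✓, 30 mod 8 = 6 ✓

x ≡ 30 (mod 88)


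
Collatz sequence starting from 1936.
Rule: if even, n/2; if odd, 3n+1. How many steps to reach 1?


1936 → 968 → 484 → 242 → 121 → 364 → 182 → 91 → 274 → 137 → 412 → 206 → 103 → 310 → 155 → 466 → 233 → 700 → 350 → 175 → 526 → 263 → 790 → 395 → 1186 → 593 → 1780 → 890 → 445 → 1336 → 668 → 334 → 167 → 502 → 251 → 754 → 377 → 1132 → 566 → 283 → 850 → 425 → 1276 → 638 → 319 → 958 → 479 → 1438 → 719 → 2158 → 1079 → 3238 → 1619 → 4858 → 2429 → 7288 → 3644 → 1822 → 911 → 2734 → 1367 → 4102 → 2051 → 6154 → 3077 → 9232 → 4616 → 2308 → 1154 → 577 → 1732 → 866 → 433 → 1300 → 650 → 325 → 976 → 488 → 244 → 122 → 61 → 184 → 92 → 46 → 23 → 70 → 35 → 106 → 53 → 160 → 80 → 40 → 20 → 10 → 5 → 16 → 8 → 4 → 2 → 1
Total steps = 99

99 steps


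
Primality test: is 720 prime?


720 / 2 = 360 (exact division)
720 is NOT prime.

No, 720 is not prime


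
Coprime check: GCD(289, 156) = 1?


Euclidean algorithm:
289 = 1 * 156 + 133
156 = 1 * 133 + 23
133 = 5 * 23 + 18
23 = 1 * 18 + 5
18 = 3 * 5 + 3
5 = 1 * 3 + 2
3 = 1 * 2 + 1
2 = 2 * 1 + 0
GCD(289, 156) = 1

Yes, coprime (GCD = 1)


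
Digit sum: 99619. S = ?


9 + 9 + 6 + 1 + 9 = 34
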